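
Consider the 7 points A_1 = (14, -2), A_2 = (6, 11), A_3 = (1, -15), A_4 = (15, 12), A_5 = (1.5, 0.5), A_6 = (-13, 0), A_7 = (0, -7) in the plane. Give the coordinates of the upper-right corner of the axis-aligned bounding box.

(15, 12)

x-range [-13, 15], y-range [-15, 12].
The upper-right corner is (15, 12).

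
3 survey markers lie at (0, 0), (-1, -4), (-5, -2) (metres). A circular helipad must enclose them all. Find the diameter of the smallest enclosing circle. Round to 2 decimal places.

5.52

Call the three points A, B, C in the order given.
Side lengths²: AB² = 17, AC² = 29, BC² = 20.
Since AC² = 29 < 20 + 17 = 37, the triangle is acute, so the smallest enclosing circle is the circumcircle.
Circumcentre = (-41/18, -14/9), r² = 2465/324.
Diameter = 2r = 2√(2465/324) ≈ 5.52.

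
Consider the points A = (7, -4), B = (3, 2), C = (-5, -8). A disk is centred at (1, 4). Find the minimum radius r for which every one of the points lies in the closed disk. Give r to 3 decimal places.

13.416

The required radius is the distance from (1, 4) to the farthest point.
Squared distances: 100, 8, 180.
Maximum is 180, attained at C.
r = √180 ≈ 13.416.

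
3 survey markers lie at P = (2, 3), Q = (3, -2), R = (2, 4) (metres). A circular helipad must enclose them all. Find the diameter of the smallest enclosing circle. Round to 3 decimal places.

Side lengths²: PQ² = 26, PR² = 1, QR² = 37.
Since QR² = 37 ≥ 26 + 1 = 27, the angle opposite QR is not acute, so the smallest enclosing circle has QR as diameter.
Centre = midpoint of QR = (2.5, 1), r² = 37/4 = 9.25.
Diameter = 2r = 2√(9.25) ≈ 6.083.

6.083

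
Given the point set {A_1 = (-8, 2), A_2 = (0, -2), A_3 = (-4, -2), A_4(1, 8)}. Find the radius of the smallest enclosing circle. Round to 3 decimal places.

A smallest enclosing disk is always determined by at most three of the input points on its boundary.
The minimum enclosing circle is determined by three boundary points: A_1, A_2, A_4.
Their circumcentre is (-33/14, 23/7) with r² = 6565/196.
The farthest remaining point A_3 is at distance² 6005/196 ≤ 6565/196.
r = √(6565/196) ≈ 5.787.

5.787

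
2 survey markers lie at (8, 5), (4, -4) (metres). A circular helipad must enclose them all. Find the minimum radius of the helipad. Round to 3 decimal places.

4.924

The smallest circle enclosing two points has them as diameter endpoints.
Centre = midpoint = (6, 0.5); r² = |(8, 5)−(4, -4)|²/4 = 97/4 = 24.25.
r = √(24.25) ≈ 4.924.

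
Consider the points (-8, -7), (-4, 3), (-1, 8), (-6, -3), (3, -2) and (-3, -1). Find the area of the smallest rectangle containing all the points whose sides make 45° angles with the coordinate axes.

In coordinates u = x + y, v = x − y the rectangle is axis-aligned; the map (x,y)→(u,v) scales areas by 2.
u-values: -15, -1, 7, -9, 1, -4; range = 7 − (-15) = 22.
v-values: -1, -7, -9, -3, 5, -2; range = 5 − (-9) = 14.
Area = (22 × 14) / 2 = 154.

154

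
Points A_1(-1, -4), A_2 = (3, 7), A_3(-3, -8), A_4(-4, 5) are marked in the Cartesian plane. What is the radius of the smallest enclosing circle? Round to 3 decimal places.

8.078

The minimum enclosing circle of a finite set is fixed by two of the points (as a diameter) or three (as a circumcircle).
The farthest pair is A_2–A_3 with squared distance 261. The circle on this segment as diameter has centre (0, -0.5) and r² = 261/4 = 65.25.
Check A_1: distance² to centre = 13.25 ≤ 65.25, so it lies inside.
All remaining points lie in this disk, and no smaller disk contains both endpoints, so this is the minimum enclosing circle.
r = √(65.25) ≈ 8.078.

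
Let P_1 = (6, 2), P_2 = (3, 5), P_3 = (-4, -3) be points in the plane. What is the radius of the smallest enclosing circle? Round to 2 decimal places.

Side lengths²: P_1P_2² = 18, P_1P_3² = 125, P_2P_3² = 113.
Since P_1P_3² = 125 < 113 + 18 = 131, the triangle is acute, so the smallest enclosing circle is the circumcircle.
Circumcentre = (5/6, -1/6), r² = 565/18.
r = √(565/18) ≈ 5.60.

5.60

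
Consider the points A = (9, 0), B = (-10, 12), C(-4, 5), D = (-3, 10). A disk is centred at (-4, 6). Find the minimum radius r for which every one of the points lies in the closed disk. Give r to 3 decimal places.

14.318

The required radius is the distance from (-4, 6) to the farthest point.
Squared distances: 205, 72, 1, 17.
Maximum is 205, attained at A.
r = √205 ≈ 14.318.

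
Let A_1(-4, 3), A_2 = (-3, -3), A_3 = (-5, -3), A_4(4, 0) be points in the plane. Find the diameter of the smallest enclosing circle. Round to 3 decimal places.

9.667

The minimum enclosing circle of a finite set is fixed by two of the points (as a diameter) or three (as a circumcircle).
The minimum enclosing circle is determined by three boundary points: A_1, A_3, A_4.
Their circumcentre is (-27/34, -21/34) with r² = 13505/578.
The farthest remaining point A_2 is at distance² 6093/578 ≤ 13505/578.
Diameter = 2r = 2√(13505/578) ≈ 9.667.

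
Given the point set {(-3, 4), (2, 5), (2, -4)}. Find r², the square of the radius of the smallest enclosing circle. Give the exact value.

23.14

Call the three points A, B, C in the order given.
Side lengths²: AB² = 26, AC² = 89, BC² = 81.
Since AC² = 89 < 81 + 26 = 107, the triangle is acute, so the smallest enclosing circle is the circumcircle.
Circumcentre = (0.3, 0.5), r² = 23.14.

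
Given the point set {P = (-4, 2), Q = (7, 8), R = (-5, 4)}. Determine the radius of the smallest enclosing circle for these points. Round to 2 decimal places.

Side lengths²: PQ² = 157, PR² = 5, QR² = 160.
Since QR² = 160 < 157 + 5 = 162, the triangle is acute, so the smallest enclosing circle is the circumcircle.
Circumcentre = (15/14, 81/14), r² = 3925/98.
r = √(3925/98) ≈ 6.33.

6.33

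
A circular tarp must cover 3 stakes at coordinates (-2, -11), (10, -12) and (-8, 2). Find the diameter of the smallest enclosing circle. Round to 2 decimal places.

22.80

Call the three points A, B, C in the order given.
Side lengths²: AB² = 145, AC² = 205, BC² = 520.
Since BC² = 520 ≥ 205 + 145 = 350, the angle opposite BC is not acute, so the smallest enclosing circle has BC as diameter.
Centre = midpoint of BC = (1, -5), r² = 520/4 = 130.
Diameter = 2r = 2√130 ≈ 22.80.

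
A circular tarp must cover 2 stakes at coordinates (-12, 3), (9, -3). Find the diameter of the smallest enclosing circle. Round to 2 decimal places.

21.84

The smallest circle enclosing two points has them as diameter endpoints.
Centre = midpoint = (-1.5, 0); r² = |(-12, 3)−(9, -3)|²/4 = 477/4 = 119.25.
Diameter = 2r = 2√(119.25) ≈ 21.84.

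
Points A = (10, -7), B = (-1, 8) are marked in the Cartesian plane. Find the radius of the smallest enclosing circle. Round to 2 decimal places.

The smallest circle enclosing two points has them as diameter endpoints.
Centre = midpoint = (4.5, 0.5); r² = |AB|²/4 = 346/4 = 86.5.
r = √(86.5) ≈ 9.30.

9.30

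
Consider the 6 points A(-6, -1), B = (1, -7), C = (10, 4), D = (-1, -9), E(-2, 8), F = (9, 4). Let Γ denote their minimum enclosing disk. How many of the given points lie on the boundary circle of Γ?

A smallest enclosing disk is always determined by at most three of the input points on its boundary.
The minimum enclosing circle is determined by three boundary points: C, D, E.
Their circumcentre is (1.9, -0.3) with r² = 84.1.
The farthest remaining point F is at distance² 68.9 ≤ 84.1.
The points at distance exactly r from the centre are C, D, E — 3 points.

3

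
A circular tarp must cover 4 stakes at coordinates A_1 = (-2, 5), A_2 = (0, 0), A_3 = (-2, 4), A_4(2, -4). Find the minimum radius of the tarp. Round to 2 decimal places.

The minimum enclosing circle of a finite set is fixed by two of the points (as a diameter) or three (as a circumcircle).
The farthest pair is A_1–A_4 with squared distance 97. The circle on this segment as diameter has centre (0, 0.5) and r² = 97/4 = 24.25.
Check A_2: distance² to centre = 0.25 ≤ 24.25, so it lies inside.
All remaining points lie in this disk, and no smaller disk contains both endpoints, so this is the minimum enclosing circle.
r = √(24.25) ≈ 4.92.

4.92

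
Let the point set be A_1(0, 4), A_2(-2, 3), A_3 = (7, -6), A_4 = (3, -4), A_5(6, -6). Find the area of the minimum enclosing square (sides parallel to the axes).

The bounding box has width 9 and height 10.
An axis-aligned square enclosing the set must have side ≥ max(width, height).
So the minimum side is max(9, 10) = 10.
Area = 10² = 100.

100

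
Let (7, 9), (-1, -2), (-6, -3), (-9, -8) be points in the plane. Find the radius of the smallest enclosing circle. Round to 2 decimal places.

11.67

The minimum enclosing circle of a finite set is fixed by two of the points (as a diameter) or three (as a circumcircle).
The farthest pair is (7, 9)–(-9, -8) with squared distance 545. The circle on this segment as diameter has centre (-1, 0.5) and r² = 545/4 = 136.25.
Check (-1, -2): distance² to centre = 6.25 ≤ 136.25, so it lies inside.
All remaining points lie in this disk, and no smaller disk contains both endpoints, so this is the minimum enclosing circle.
r = √(136.25) ≈ 11.67.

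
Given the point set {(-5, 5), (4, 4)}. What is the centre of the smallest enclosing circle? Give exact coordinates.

The smallest circle enclosing two points has them as diameter endpoints.
Centre = midpoint = (-0.5, 4.5); r² = |(-5, 5)−(4, 4)|²/4 = 82/4 = 20.5.
Centre = (-0.5, 4.5).

(-0.5, 4.5)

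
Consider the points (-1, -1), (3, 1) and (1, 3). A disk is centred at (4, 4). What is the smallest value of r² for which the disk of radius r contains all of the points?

The required radius is the distance from (4, 4) to the farthest point.
Squared distances: 50, 10, 10.
Maximum is 50, attained at (-1, -1).

50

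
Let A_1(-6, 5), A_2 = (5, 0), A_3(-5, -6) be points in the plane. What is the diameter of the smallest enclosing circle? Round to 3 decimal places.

Side lengths²: A_1A_2² = 146, A_1A_3² = 122, A_2A_3² = 136.
Since A_1A_2² = 146 < 136 + 122 = 258, the triangle is acute, so the smallest enclosing circle is the circumcircle.
Circumcentre = (-99/58, -9/58), r² = 75701/1682.
Diameter = 2r = 2√(75701/1682) ≈ 13.417.

13.417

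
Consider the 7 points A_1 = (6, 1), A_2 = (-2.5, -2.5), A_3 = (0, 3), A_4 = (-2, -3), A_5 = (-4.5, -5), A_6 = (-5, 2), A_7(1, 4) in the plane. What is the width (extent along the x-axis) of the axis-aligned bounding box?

max x = 6, min x = -5, so width = 11.

11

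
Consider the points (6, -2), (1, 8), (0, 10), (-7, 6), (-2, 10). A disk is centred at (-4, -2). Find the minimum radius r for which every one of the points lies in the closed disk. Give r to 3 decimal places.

The required radius is the distance from (-4, -2) to the farthest point.
Squared distances: 100, 125, 160, 73, 148.
Maximum is 160, attained at (0, 10).
r = √160 ≈ 12.649.

12.649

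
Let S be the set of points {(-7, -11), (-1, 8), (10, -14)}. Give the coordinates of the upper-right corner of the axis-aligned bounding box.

(10, 8)

x-range [-7, 10], y-range [-14, 8].
The upper-right corner is (10, 8).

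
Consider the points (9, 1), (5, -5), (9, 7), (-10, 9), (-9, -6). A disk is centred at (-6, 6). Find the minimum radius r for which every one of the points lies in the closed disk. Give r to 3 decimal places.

The required radius is the distance from (-6, 6) to the farthest point.
Squared distances: 250, 242, 226, 25, 153.
Maximum is 250, attained at (9, 1).
r = √250 ≈ 15.811.

15.811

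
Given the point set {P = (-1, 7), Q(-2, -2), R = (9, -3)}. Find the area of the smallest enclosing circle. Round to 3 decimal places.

157.142

Side lengths²: PQ² = 82, PR² = 200, QR² = 122.
Since PR² = 200 < 122 + 82 = 204, the triangle is acute, so the smallest enclosing circle is the circumcircle.
Circumcentre = (3.9, 1.9), r² = 50.02.
Area = π·r² = π·50.02 ≈ 157.142.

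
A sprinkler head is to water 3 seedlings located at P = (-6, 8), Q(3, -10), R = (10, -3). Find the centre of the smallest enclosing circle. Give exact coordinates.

Side lengths²: PQ² = 405, PR² = 377, QR² = 98.
Since PQ² = 405 < 377 + 98 = 475, the triangle is acute, so the smallest enclosing circle is the circumcircle.
Circumcentre = (1/6, -1/6), r² = 1885/18.
Centre = (1/6, -1/6).

(1/6, -1/6)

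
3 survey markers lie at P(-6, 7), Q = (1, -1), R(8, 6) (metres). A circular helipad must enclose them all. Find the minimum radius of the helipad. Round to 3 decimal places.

Side lengths²: PQ² = 113, PR² = 197, QR² = 98.
Since PR² = 197 < 113 + 98 = 211, the triangle is acute, so the smallest enclosing circle is the circumcircle.
Circumcentre = (29/30, 181/30), r² = 22261/450.
r = √(22261/450) ≈ 7.033.

7.033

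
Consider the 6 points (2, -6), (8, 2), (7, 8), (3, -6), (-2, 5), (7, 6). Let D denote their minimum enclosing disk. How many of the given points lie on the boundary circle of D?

The minimum enclosing circle of a finite set is fixed by two of the points (as a diameter) or three (as a circumcircle).
The minimum enclosing circle is determined by three boundary points: (2, -6), (7, 8), (-2, 5).
Their circumcentre is (319/74, 79/74) with r² = 151385/2738.
The farthest remaining point (3, -6) is at distance² 141469/2738 ≤ 151385/2738.
The points at distance exactly r from the centre are (2, -6), (7, 8), (-2, 5) — 3 points.

3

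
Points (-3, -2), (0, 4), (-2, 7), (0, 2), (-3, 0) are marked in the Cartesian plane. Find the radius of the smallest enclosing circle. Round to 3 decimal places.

The farthest pair is (-3, -2)–(-2, 7) with squared distance 82. The circle on this segment as diameter has centre (-2.5, 2.5) and r² = 82/4 = 20.5.
Check (0, 4): distance² to centre = 8.5 ≤ 20.5, so it lies inside.
All remaining points lie in this disk, and no smaller disk contains both endpoints, so this is the minimum enclosing circle.
r = √(20.5) ≈ 4.528.

4.528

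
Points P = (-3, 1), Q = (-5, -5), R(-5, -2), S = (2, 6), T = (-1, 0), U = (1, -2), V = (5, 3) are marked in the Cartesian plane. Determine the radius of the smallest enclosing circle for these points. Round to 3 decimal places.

6.559

By Welzl's lemma the MEC is supported by two points (diametrically opposite) or three points (on a circumcircle).
The minimum enclosing circle is determined by three boundary points: Q, S, V.
Their circumcentre is (-8/9, 1/9) with r² = 3485/81.
The farthest remaining point R is at distance² 1730/81 ≤ 3485/81.
r = √(3485/81) ≈ 6.559.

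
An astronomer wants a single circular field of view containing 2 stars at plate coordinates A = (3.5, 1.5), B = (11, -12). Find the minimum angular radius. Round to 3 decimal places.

The smallest circle enclosing two points has them as diameter endpoints.
Centre = midpoint = (7.25, -5.25); r² = |AB|²/4 = 238.5/4 = 59.625.
r = √(59.625) ≈ 7.722.

7.722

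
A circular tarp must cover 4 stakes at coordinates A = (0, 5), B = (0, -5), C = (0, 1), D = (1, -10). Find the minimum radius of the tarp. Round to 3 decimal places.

7.517

A smallest enclosing disk is always determined by at most three of the input points on its boundary.
The farthest pair is A–D with squared distance 226. The circle on this segment as diameter has centre (0.5, -2.5) and r² = 226/4 = 56.5.
Check B: distance² to centre = 6.5 ≤ 56.5, so it lies inside.
All remaining points lie in this disk, and no smaller disk contains both endpoints, so this is the minimum enclosing circle.
r = √(56.5) ≈ 7.517.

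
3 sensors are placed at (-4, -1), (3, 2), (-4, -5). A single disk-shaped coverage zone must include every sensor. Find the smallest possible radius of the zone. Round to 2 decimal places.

4.95

Call the three points A, B, C in the order given.
Side lengths²: AB² = 58, AC² = 16, BC² = 98.
Since BC² = 98 ≥ 58 + 16 = 74, the angle opposite BC is not acute, so the smallest enclosing circle has BC as diameter.
Centre = midpoint of BC = (-0.5, -1.5), r² = 98/4 = 24.5.
r = √(24.5) ≈ 4.95.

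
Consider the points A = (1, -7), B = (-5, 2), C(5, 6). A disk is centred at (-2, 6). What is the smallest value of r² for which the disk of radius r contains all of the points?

The required radius is the distance from (-2, 6) to the farthest point.
Squared distances: 178, 25, 49.
Maximum is 178, attained at A.

178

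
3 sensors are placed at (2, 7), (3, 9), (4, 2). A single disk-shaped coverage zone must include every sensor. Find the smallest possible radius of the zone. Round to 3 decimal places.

3.536

Call the three points A, B, C in the order given.
Side lengths²: AB² = 5, AC² = 29, BC² = 50.
Since BC² = 50 ≥ 29 + 5 = 34, the angle opposite BC is not acute, so the smallest enclosing circle has BC as diameter.
Centre = midpoint of BC = (3.5, 5.5), r² = 50/4 = 12.5.
r = √(12.5) ≈ 3.536.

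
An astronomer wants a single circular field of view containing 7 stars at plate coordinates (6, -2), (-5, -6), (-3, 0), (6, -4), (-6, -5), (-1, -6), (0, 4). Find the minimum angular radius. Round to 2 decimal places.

The minimum enclosing circle of a finite set is fixed by two of the points (as a diameter) or three (as a circumcircle).
The minimum enclosing circle is determined by three boundary points: (6, -4), (-6, -5), (0, 4).
Their circumcentre is (-3/17, -81/34) with r² = 47125/1156.
The farthest remaining point (6, -2) is at distance² 44269/1156 ≤ 47125/1156.
r = √(47125/1156) ≈ 6.38.

6.38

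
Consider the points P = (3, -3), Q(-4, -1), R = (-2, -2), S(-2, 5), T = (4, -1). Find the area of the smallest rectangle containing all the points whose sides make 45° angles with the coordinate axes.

In coordinates u = x + y, v = x − y the rectangle is axis-aligned; the map (x,y)→(u,v) scales areas by 2.
u-values: 0, -5, -4, 3, 3; range = 3 − (-5) = 8.
v-values: 6, -3, 0, -7, 5; range = 6 − (-7) = 13.
Area = (8 × 13) / 2 = 52.

52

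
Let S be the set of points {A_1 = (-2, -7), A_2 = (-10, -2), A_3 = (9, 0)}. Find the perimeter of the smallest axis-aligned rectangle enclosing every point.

52

Width = max x − min x = 9 − (-10) = 19.
Height = max y − min y = 0 − (-7) = 7.
Perimeter = 2(19 + 7) = 52.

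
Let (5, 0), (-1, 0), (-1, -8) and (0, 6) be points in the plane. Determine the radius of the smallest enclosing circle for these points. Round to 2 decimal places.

7.02

By Welzl's lemma the MEC is supported by two points (diametrically opposite) or three points (on a circumcircle).
The farthest pair is (-1, -8)–(0, 6) with squared distance 197. The circle on this segment as diameter has centre (-0.5, -1) and r² = 197/4 = 49.25.
Check (5, 0): distance² to centre = 31.25 ≤ 49.25, so it lies inside.
All remaining points lie in this disk, and no smaller disk contains both endpoints, so this is the minimum enclosing circle.
r = √(49.25) ≈ 7.02.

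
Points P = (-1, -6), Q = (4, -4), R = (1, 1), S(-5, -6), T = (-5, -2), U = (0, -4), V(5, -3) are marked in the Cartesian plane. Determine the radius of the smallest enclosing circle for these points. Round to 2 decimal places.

The minimum enclosing circle is determined by three boundary points: S, T, V.
Their circumcentre is (-0.15, -4) with r² = 27.5225.
The farthest remaining point R is at distance² 26.3225 ≤ 27.5225.
r = √(27.5225) ≈ 5.25.

5.25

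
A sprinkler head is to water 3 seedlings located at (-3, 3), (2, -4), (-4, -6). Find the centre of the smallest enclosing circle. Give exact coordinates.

(-55/26, -43/26)

Call the three points A, B, C in the order given.
Side lengths²: AB² = 74, AC² = 82, BC² = 40.
Since AC² = 82 < 74 + 40 = 114, the triangle is acute, so the smallest enclosing circle is the circumcircle.
Circumcentre = (-55/26, -43/26), r² = 7585/338.
Centre = (-55/26, -43/26).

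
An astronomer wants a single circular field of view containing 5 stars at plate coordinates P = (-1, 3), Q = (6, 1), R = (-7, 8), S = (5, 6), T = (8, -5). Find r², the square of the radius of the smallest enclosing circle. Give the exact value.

A smallest enclosing disk is always determined by at most three of the input points on its boundary.
The farthest pair is R–T with squared distance 394. The circle on this segment as diameter has centre (0.5, 1.5) and r² = 394/4 = 98.5.
Check P: distance² to centre = 4.5 ≤ 98.5, so it lies inside.
All remaining points lie in this disk, and no smaller disk contains both endpoints, so this is the minimum enclosing circle.

98.5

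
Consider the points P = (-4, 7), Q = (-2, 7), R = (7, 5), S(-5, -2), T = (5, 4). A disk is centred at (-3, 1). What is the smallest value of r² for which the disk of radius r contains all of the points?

116

The required radius is the distance from (-3, 1) to the farthest point.
Squared distances: 37, 37, 116, 13, 73.
Maximum is 116, attained at R.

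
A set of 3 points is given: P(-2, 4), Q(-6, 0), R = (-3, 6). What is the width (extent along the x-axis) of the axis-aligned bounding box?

max x = -2, min x = -6, so width = 4.

4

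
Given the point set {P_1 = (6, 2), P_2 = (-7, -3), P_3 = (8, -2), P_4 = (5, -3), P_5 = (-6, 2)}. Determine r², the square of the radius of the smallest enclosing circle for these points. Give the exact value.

77857/1369

The minimum enclosing circle is determined by three boundary points: P_2, P_3, P_5.
Their circumcentre is (17/37, -70/37) with r² = 77857/1369.
The farthest remaining point P_1 is at distance² 62761/1369 ≤ 77857/1369.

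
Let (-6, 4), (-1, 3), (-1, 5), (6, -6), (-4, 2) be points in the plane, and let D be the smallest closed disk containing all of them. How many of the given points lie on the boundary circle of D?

A smallest enclosing disk is always determined by at most three of the input points on its boundary.
The farthest pair is (-6, 4)–(6, -6) with squared distance 244. The circle on this segment as diameter has centre (0, -1) and r² = 244/4 = 61.
Check (-1, 3): distance² to centre = 17 ≤ 61, so it lies inside.
All remaining points lie in this disk, and no smaller disk contains both endpoints, so this is the minimum enclosing circle.
The points at distance exactly r from the centre are (-6, 4), (6, -6) — 2 points.

2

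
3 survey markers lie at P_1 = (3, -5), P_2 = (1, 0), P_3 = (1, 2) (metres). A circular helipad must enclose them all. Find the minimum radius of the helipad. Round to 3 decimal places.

3.640

Side lengths²: P_1P_2² = 29, P_1P_3² = 53, P_2P_3² = 4.
Since P_1P_3² = 53 ≥ 29 + 4 = 33, the angle opposite P_1P_3 is not acute, so the smallest enclosing circle has P_1P_3 as diameter.
Centre = midpoint of P_1P_3 = (2, -1.5), r² = 53/4 = 13.25.
r = √(13.25) ≈ 3.640.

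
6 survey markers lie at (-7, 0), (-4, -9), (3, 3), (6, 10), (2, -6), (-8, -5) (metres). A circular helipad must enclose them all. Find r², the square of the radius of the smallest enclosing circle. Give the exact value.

115.25

A smallest enclosing disk is always determined by at most three of the input points on its boundary.
The farthest pair is (-4, -9)–(6, 10) with squared distance 461. The circle on this segment as diameter has centre (1, 0.5) and r² = 461/4 = 115.25.
Check (-7, 0): distance² to centre = 64.25 ≤ 115.25, so it lies inside.
All remaining points lie in this disk, and no smaller disk contains both endpoints, so this is the minimum enclosing circle.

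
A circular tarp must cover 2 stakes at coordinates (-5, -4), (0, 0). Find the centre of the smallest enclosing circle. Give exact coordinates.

(-2.5, -2)

The smallest circle enclosing two points has them as diameter endpoints.
Centre = midpoint = (-2.5, -2); r² = |(-5, -4)−(0, 0)|²/4 = 41/4 = 10.25.
Centre = (-2.5, -2).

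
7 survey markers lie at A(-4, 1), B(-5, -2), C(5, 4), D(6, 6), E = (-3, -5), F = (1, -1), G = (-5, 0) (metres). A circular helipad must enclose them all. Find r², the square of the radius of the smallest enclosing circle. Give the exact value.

The farthest pair is D–E with squared distance 202. The circle on this segment as diameter has centre (1.5, 0.5) and r² = 202/4 = 50.5.
Check A: distance² to centre = 30.5 ≤ 50.5, so it lies inside.
All remaining points lie in this disk, and no smaller disk contains both endpoints, so this is the minimum enclosing circle.

50.5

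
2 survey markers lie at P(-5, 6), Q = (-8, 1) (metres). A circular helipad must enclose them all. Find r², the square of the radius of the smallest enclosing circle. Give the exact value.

The smallest circle enclosing two points has them as diameter endpoints.
Centre = midpoint = (-6.5, 3.5); r² = |PQ|²/4 = 34/4 = 8.5.

8.5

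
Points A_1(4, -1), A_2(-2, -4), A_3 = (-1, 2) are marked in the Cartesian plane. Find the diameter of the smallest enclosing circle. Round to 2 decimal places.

7.21

Side lengths²: A_1A_2² = 45, A_1A_3² = 34, A_2A_3² = 37.
Since A_1A_2² = 45 < 37 + 34 = 71, the triangle is acute, so the smallest enclosing circle is the circumcircle.
Circumcentre = (9/22, -29/22), r² = 3145/242.
Diameter = 2r = 2√(3145/242) ≈ 7.21.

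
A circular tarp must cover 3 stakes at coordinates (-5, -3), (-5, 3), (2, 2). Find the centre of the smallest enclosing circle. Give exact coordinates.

(-13/7, 0)

Call the three points A, B, C in the order given.
Side lengths²: AB² = 36, AC² = 74, BC² = 50.
Since AC² = 74 < 50 + 36 = 86, the triangle is acute, so the smallest enclosing circle is the circumcircle.
Circumcentre = (-13/7, 0), r² = 925/49.
Centre = (-13/7, 0).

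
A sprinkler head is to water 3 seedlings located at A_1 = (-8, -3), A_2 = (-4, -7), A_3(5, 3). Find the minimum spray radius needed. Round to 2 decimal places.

Side lengths²: A_1A_2² = 32, A_1A_3² = 205, A_2A_3² = 181.
Since A_1A_3² = 205 < 181 + 32 = 213, the triangle is acute, so the smallest enclosing circle is the circumcircle.
Circumcentre = (-51/38, -13/38), r² = 37105/722.
r = √(37105/722) ≈ 7.17.

7.17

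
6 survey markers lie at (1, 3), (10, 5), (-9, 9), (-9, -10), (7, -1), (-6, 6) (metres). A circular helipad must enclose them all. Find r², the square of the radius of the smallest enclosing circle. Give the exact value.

The minimum enclosing circle of a finite set is fixed by two of the points (as a diameter) or three (as a circumcircle).
The minimum enclosing circle is determined by three boundary points: (10, 5), (-9, 9), (-9, -10).
Their circumcentre is (-41/38, -0.5) with r² = 110461/722.
The farthest remaining point (-6, 6) is at distance² 47989/722 ≤ 110461/722.

110461/722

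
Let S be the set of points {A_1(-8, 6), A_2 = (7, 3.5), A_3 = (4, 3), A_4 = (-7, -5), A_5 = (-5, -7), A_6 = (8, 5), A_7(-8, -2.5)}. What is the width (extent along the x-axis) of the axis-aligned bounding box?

16

max x = 8, min x = -8, so width = 16.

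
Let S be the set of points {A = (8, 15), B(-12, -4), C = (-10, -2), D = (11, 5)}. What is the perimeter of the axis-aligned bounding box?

Width = max x − min x = 11 − (-12) = 23.
Height = max y − min y = 15 − (-4) = 19.
Perimeter = 2(23 + 19) = 84.

84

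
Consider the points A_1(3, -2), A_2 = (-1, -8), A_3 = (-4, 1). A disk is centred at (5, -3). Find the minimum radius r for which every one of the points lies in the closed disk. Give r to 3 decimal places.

9.849

The required radius is the distance from (5, -3) to the farthest point.
Squared distances: 5, 61, 97.
Maximum is 97, attained at A_3.
r = √97 ≈ 9.849.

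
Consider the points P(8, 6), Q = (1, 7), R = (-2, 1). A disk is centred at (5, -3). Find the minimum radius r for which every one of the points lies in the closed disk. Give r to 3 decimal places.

10.770

The required radius is the distance from (5, -3) to the farthest point.
Squared distances: 90, 116, 65.
Maximum is 116, attained at Q.
r = √116 ≈ 10.770.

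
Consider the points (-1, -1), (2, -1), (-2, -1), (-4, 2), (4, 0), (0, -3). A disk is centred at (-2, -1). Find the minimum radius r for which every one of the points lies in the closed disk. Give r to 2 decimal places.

The required radius is the distance from (-2, -1) to the farthest point.
Squared distances: 1, 16, 0, 13, 37, 8.
Maximum is 37, attained at (4, 0).
r = √37 ≈ 6.08.

6.08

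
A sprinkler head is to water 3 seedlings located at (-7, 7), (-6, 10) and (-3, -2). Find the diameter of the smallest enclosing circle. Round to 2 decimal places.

12.37

Call the three points A, B, C in the order given.
Side lengths²: AB² = 10, AC² = 97, BC² = 153.
Since BC² = 153 ≥ 97 + 10 = 107, the angle opposite BC is not acute, so the smallest enclosing circle has BC as diameter.
Centre = midpoint of BC = (-4.5, 4), r² = 153/4 = 38.25.
Diameter = 2r = 2√(38.25) ≈ 12.37.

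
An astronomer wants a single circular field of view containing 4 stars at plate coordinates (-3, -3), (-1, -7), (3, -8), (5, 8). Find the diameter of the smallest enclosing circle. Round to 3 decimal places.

A smallest enclosing disk is always determined by at most three of the input points on its boundary.
The minimum enclosing circle is determined by three boundary points: (-1, -7), (3, -8), (5, 8).
Their circumcentre is (32/11, 3/22) with r² = 32045/484.
The farthest remaining point (-3, -3) is at distance² 21661/484 ≤ 32045/484.
Diameter = 2r = 2√(32045/484) ≈ 16.274.

16.274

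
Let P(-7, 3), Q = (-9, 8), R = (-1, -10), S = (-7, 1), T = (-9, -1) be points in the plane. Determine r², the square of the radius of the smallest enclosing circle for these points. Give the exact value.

97

By Welzl's lemma the MEC is supported by two points (diametrically opposite) or three points (on a circumcircle).
The farthest pair is Q–R with squared distance 388. The circle on this segment as diameter has centre (-5, -1) and r² = 388/4 = 97.
Check P: distance² to centre = 20 ≤ 97, so it lies inside.
All remaining points lie in this disk, and no smaller disk contains both endpoints, so this is the minimum enclosing circle.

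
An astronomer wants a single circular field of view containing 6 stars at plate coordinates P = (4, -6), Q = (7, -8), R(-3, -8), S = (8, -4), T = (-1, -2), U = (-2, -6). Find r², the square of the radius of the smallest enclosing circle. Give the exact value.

A smallest enclosing disk is always determined by at most three of the input points on its boundary.
The farthest pair is R–S with squared distance 137. The circle on this segment as diameter has centre (2.5, -6) and r² = 137/4 = 34.25.
Check P: distance² to centre = 2.25 ≤ 34.25, so it lies inside.
All remaining points lie in this disk, and no smaller disk contains both endpoints, so this is the minimum enclosing circle.

34.25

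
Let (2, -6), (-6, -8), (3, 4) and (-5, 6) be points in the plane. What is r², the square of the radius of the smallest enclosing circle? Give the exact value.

A smallest enclosing disk is always determined by at most three of the input points on its boundary.
The minimum enclosing circle is determined by three boundary points: (-6, -8), (3, 4), (-5, 6).
Their circumcentre is (-97/38, -23/19) with r² = 83725/1444.
The farthest remaining point (2, -6) is at distance² 63053/1444 ≤ 83725/1444.

83725/1444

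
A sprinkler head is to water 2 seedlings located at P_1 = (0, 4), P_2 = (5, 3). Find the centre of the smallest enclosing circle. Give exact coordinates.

The smallest circle enclosing two points has them as diameter endpoints.
Centre = midpoint = (2.5, 3.5); r² = |P_1P_2|²/4 = 26/4 = 6.5.
Centre = (2.5, 3.5).

(2.5, 3.5)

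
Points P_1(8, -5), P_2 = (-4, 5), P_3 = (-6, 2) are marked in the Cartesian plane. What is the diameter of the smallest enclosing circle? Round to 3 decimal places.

15.742

Side lengths²: P_1P_2² = 244, P_1P_3² = 245, P_2P_3² = 13.
Since P_1P_3² = 245 < 244 + 13 = 257, the triangle is acute, so the smallest enclosing circle is the circumcircle.
Circumcentre = (1.375, -0.75), r² = 61.953125.
Diameter = 2r = 2√(61.953125) ≈ 15.742.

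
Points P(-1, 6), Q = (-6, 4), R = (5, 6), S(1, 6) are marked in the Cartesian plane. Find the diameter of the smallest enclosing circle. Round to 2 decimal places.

The farthest pair is Q–R with squared distance 125. The circle on this segment as diameter has centre (-0.5, 5) and r² = 125/4 = 31.25.
Check P: distance² to centre = 1.25 ≤ 31.25, so it lies inside.
All remaining points lie in this disk, and no smaller disk contains both endpoints, so this is the minimum enclosing circle.
Diameter = 2r = 2√(31.25) ≈ 11.18.

11.18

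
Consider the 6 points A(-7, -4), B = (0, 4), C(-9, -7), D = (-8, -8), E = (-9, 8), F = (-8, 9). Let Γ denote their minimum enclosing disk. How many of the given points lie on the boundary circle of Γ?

3

The minimum enclosing circle is determined by three boundary points: B, D, F.
Their circumcentre is (-7.75, 0.5) with r² = 72.3125.
The farthest remaining point C is at distance² 57.8125 ≤ 72.3125.
The points at distance exactly r from the centre are B, D, F — 3 points.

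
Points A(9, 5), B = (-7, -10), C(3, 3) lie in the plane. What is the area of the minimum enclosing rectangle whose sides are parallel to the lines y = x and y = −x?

In coordinates u = x + y, v = x − y the rectangle is axis-aligned; the map (x,y)→(u,v) scales areas by 2.
u-values: 14, -17, 6; range = 14 − (-17) = 31.
v-values: 4, 3, 0; range = 4 − 0 = 4.
Area = (31 × 4) / 2 = 62.

62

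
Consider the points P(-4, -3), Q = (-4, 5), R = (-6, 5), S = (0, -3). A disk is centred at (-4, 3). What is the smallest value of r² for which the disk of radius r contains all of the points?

52

The required radius is the distance from (-4, 3) to the farthest point.
Squared distances: 36, 4, 8, 52.
Maximum is 52, attained at S.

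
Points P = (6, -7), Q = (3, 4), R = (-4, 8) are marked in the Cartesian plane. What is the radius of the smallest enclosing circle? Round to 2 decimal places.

Side lengths²: PQ² = 130, PR² = 325, QR² = 65.
Since PR² = 325 ≥ 130 + 65 = 195, the angle opposite PR is not acute, so the smallest enclosing circle has PR as diameter.
Centre = midpoint of PR = (1, 0.5), r² = 325/4 = 81.25.
r = √(81.25) ≈ 9.01.

9.01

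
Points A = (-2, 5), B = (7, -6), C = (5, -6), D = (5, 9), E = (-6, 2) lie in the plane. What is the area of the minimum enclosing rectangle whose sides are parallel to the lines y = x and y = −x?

189

In coordinates u = x + y, v = x − y the rectangle is axis-aligned; the map (x,y)→(u,v) scales areas by 2.
u-values: 3, 1, -1, 14, -4; range = 14 − (-4) = 18.
v-values: -7, 13, 11, -4, -8; range = 13 − (-8) = 21.
Area = (18 × 21) / 2 = 189.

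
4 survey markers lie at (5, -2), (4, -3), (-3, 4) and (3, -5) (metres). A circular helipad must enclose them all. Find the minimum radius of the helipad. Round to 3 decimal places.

The farthest pair is (-3, 4)–(3, -5) with squared distance 117. The circle on this segment as diameter has centre (0, -0.5) and r² = 117/4 = 29.25.
Check (5, -2): distance² to centre = 27.25 ≤ 29.25, so it lies inside.
All remaining points lie in this disk, and no smaller disk contains both endpoints, so this is the minimum enclosing circle.
r = √(29.25) ≈ 5.408.

5.408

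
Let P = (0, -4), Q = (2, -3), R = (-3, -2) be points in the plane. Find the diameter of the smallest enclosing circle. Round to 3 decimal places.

5.099

Side lengths²: PQ² = 5, PR² = 13, QR² = 26.
Since QR² = 26 ≥ 13 + 5 = 18, the angle opposite QR is not acute, so the smallest enclosing circle has QR as diameter.
Centre = midpoint of QR = (-0.5, -2.5), r² = 26/4 = 6.5.
Diameter = 2r = 2√(6.5) ≈ 5.099.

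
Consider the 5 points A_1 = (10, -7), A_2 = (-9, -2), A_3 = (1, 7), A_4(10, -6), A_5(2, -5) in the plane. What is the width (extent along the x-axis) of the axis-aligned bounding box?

max x = 10, min x = -9, so width = 19.

19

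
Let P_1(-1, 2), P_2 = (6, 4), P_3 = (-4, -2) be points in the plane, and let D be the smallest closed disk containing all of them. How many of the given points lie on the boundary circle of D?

2

Side lengths²: P_1P_2² = 53, P_1P_3² = 25, P_2P_3² = 136.
Since P_2P_3² = 136 ≥ 53 + 25 = 78, the angle opposite P_2P_3 is not acute, so the smallest enclosing circle has P_2P_3 as diameter.
Centre = midpoint of P_2P_3 = (1, 1), r² = 136/4 = 34.
The points at distance exactly r from the centre are P_2, P_3 — 2 points.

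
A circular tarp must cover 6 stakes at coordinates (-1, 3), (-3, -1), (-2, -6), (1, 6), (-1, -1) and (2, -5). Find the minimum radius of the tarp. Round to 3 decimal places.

The farthest pair is (-2, -6)–(1, 6) with squared distance 153. The circle on this segment as diameter has centre (-0.5, 0) and r² = 153/4 = 38.25.
Check (-1, 3): distance² to centre = 9.25 ≤ 38.25, so it lies inside.
All remaining points lie in this disk, and no smaller disk contains both endpoints, so this is the minimum enclosing circle.
r = √(38.25) ≈ 6.185.

6.185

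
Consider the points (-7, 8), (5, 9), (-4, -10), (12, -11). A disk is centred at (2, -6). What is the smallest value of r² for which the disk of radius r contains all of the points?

The required radius is the distance from (2, -6) to the farthest point.
Squared distances: 277, 234, 52, 125.
Maximum is 277, attained at (-7, 8).

277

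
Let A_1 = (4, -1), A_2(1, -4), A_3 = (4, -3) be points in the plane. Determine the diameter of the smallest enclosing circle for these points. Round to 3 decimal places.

Side lengths²: A_1A_2² = 18, A_1A_3² = 4, A_2A_3² = 10.
Since A_1A_2² = 18 ≥ 10 + 4 = 14, the angle opposite A_1A_2 is not acute, so the smallest enclosing circle has A_1A_2 as diameter.
Centre = midpoint of A_1A_2 = (2.5, -2.5), r² = 18/4 = 4.5.
Diameter = 2r = 2√(4.5) ≈ 4.243.

4.243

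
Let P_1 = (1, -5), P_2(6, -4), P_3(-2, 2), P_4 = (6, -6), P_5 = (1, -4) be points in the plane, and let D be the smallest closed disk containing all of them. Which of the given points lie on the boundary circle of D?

The minimum enclosing circle of a finite set is fixed by two of the points (as a diameter) or three (as a circumcircle).
The farthest pair is P_3–P_4 with squared distance 128. The circle on this segment as diameter has centre (2, -2) and r² = 128/4 = 32.
Check P_1: distance² to centre = 10 ≤ 32, so it lies inside.
All remaining points lie in this disk, and no smaller disk contains both endpoints, so this is the minimum enclosing circle.
The points at distance exactly r from the centre are P_3, P_4 — 2 points.

P_3, P_4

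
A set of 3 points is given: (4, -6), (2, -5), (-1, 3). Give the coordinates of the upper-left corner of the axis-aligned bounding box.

(-1, 3)

x-range [-1, 4], y-range [-6, 3].
The upper-left corner is (-1, 3).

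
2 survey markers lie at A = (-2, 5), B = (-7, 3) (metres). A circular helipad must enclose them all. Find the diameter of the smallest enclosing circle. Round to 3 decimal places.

5.385

The smallest circle enclosing two points has them as diameter endpoints.
Centre = midpoint = (-4.5, 4); r² = |AB|²/4 = 29/4 = 7.25.
Diameter = 2r = 2√(7.25) ≈ 5.385.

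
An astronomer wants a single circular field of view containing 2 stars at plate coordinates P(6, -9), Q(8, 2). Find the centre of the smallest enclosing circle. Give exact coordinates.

(7, -3.5)

The smallest circle enclosing two points has them as diameter endpoints.
Centre = midpoint = (7, -3.5); r² = |PQ|²/4 = 125/4 = 31.25.
Centre = (7, -3.5).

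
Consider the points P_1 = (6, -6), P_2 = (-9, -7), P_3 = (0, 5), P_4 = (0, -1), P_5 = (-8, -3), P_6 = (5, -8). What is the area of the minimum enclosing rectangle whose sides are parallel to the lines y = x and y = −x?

189

In coordinates u = x + y, v = x − y the rectangle is axis-aligned; the map (x,y)→(u,v) scales areas by 2.
u-values: 0, -16, 5, -1, -11, -3; range = 5 − (-16) = 21.
v-values: 12, -2, -5, 1, -5, 13; range = 13 − (-5) = 18.
Area = (21 × 18) / 2 = 189.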